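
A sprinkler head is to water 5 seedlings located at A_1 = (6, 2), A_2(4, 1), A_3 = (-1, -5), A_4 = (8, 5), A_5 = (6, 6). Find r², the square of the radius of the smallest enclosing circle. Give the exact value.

45.25

By Welzl's lemma the MEC is supported by two points (diametrically opposite) or three points (on a circumcircle).
The farthest pair is A_3–A_4 with squared distance 181. The circle on this segment as diameter has centre (3.5, 0) and r² = 181/4 = 45.25.
Check A_1: distance² to centre = 10.25 ≤ 45.25, so it lies inside.
All remaining points lie in this disk, and no smaller disk contains both endpoints, so this is the minimum enclosing circle.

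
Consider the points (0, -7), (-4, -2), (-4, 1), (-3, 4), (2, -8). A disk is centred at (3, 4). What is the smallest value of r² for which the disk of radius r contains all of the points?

The required radius is the distance from (3, 4) to the farthest point.
Squared distances: 130, 85, 58, 36, 145.
Maximum is 145, attained at (2, -8).

145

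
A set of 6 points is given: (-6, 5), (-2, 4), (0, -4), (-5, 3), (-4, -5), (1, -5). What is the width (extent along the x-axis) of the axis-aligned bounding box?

max x = 1, min x = -6, so width = 7.

7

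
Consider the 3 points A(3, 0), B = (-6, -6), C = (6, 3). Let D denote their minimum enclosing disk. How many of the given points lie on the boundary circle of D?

2

Side lengths²: AB² = 117, AC² = 18, BC² = 225.
Since BC² = 225 ≥ 117 + 18 = 135, the angle opposite BC is not acute, so the smallest enclosing circle has BC as diameter.
Centre = midpoint of BC = (0, -1.5), r² = 225/4 = 56.25.
The points at distance exactly r from the centre are B, C — 2 points.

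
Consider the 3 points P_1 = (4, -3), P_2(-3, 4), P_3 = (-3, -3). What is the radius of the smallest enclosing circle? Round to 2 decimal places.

Side lengths²: P_1P_2² = 98, P_1P_3² = 49, P_2P_3² = 49.
Since P_1P_2² = 98 ≥ 49 + 49 = 98, the angle opposite P_1P_2 is not acute, so the smallest enclosing circle has P_1P_2 as diameter.
Centre = midpoint of P_1P_2 = (0.5, 0.5), r² = 98/4 = 24.5.
r = √(24.5) ≈ 4.95.

4.95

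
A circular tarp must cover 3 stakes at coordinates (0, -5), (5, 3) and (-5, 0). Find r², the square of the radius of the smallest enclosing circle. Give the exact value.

Call the three points A, B, C in the order given.
Side lengths²: AB² = 89, AC² = 50, BC² = 109.
Since BC² = 109 < 89 + 50 = 139, the triangle is acute, so the smallest enclosing circle is the circumcircle.
Circumcentre = (9/26, 9/26), r² = 9701/338.

9701/338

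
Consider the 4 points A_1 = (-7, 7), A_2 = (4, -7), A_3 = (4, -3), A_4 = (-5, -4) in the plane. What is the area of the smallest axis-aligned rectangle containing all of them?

154

x ranges over [-7, 4], width 11.
y ranges over [-7, 7], height 14.
Area = 11 × 14 = 154.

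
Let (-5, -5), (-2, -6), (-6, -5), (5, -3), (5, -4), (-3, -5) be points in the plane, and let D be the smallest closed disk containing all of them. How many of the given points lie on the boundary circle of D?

The farthest pair is (-6, -5)–(5, -3) with squared distance 125. The circle on this segment as diameter has centre (-0.5, -4) and r² = 125/4 = 31.25.
Check (-5, -5): distance² to centre = 21.25 ≤ 31.25, so it lies inside.
All remaining points lie in this disk, and no smaller disk contains both endpoints, so this is the minimum enclosing circle.
The points at distance exactly r from the centre are (-6, -5), (5, -3) — 2 points.

2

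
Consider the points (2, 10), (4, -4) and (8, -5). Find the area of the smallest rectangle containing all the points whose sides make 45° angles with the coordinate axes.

In coordinates u = x + y, v = x − y the rectangle is axis-aligned; the map (x,y)→(u,v) scales areas by 2.
u-values: 12, 0, 3; range = 12 − 0 = 12.
v-values: -8, 8, 13; range = 13 − (-8) = 21.
Area = (12 × 21) / 2 = 126.

126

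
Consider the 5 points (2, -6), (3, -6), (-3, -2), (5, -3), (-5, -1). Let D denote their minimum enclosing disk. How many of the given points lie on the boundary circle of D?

A smallest enclosing disk is always determined by at most three of the input points on its boundary.
The farthest pair is (5, -3)–(-5, -1) with squared distance 104. The circle on this segment as diameter has centre (0, -2) and r² = 104/4 = 26.
Check (2, -6): distance² to centre = 20 ≤ 26, so it lies inside.
All remaining points lie in this disk, and no smaller disk contains both endpoints, so this is the minimum enclosing circle.
The points at distance exactly r from the centre are (5, -3), (-5, -1) — 2 points.

2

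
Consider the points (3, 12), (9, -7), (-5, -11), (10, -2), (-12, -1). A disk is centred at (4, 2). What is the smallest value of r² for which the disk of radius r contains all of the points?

265

The required radius is the distance from (4, 2) to the farthest point.
Squared distances: 101, 106, 250, 52, 265.
Maximum is 265, attained at (-12, -1).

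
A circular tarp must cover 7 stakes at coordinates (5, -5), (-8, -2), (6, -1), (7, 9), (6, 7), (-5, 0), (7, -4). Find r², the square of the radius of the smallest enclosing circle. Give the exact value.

39617/450

The minimum enclosing circle is determined by three boundary points: (-8, -2), (7, 9), (7, -4).
Their circumcentre is (7/30, 2.5) with r² = 39617/450.
The farthest remaining point (5, -5) is at distance² 35537/450 ≤ 39617/450.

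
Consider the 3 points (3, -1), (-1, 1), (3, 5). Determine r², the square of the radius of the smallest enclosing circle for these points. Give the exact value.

Call the three points A, B, C in the order given.
Side lengths²: AB² = 20, AC² = 36, BC² = 32.
Since AC² = 36 < 32 + 20 = 52, the triangle is acute, so the smallest enclosing circle is the circumcircle.
Circumcentre = (2, 2), r² = 10.

10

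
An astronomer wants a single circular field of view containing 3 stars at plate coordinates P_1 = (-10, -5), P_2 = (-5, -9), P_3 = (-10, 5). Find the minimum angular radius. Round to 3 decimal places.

Side lengths²: P_1P_2² = 41, P_1P_3² = 100, P_2P_3² = 221.
Since P_2P_3² = 221 ≥ 100 + 41 = 141, the angle opposite P_2P_3 is not acute, so the smallest enclosing circle has P_2P_3 as diameter.
Centre = midpoint of P_2P_3 = (-7.5, -2), r² = 221/4 = 55.25.
r = √(55.25) ≈ 7.433.

7.433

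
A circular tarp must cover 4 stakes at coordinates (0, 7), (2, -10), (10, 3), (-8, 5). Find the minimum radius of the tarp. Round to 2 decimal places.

9.97

A smallest enclosing disk is always determined by at most three of the input points on its boundary.
The minimum enclosing circle is determined by three boundary points: (2, -10), (10, 3), (-8, 5).
Their circumcentre is (0.54, -0.14) with r² = 99.3512.
The farthest remaining point (0, 7) is at distance² 51.2712 ≤ 99.3512.
r = √(99.3512) ≈ 9.97.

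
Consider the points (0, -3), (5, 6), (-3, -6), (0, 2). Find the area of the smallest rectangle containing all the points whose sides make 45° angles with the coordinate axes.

In coordinates u = x + y, v = x − y the rectangle is axis-aligned; the map (x,y)→(u,v) scales areas by 2.
u-values: -3, 11, -9, 2; range = 11 − (-9) = 20.
v-values: 3, -1, 3, -2; range = 3 − (-2) = 5.
Area = (20 × 5) / 2 = 50.

50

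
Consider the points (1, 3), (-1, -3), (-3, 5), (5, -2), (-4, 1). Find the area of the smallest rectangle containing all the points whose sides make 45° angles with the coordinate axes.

In coordinates u = x + y, v = x − y the rectangle is axis-aligned; the map (x,y)→(u,v) scales areas by 2.
u-values: 4, -4, 2, 3, -3; range = 4 − (-4) = 8.
v-values: -2, 2, -8, 7, -5; range = 7 − (-8) = 15.
Area = (8 × 15) / 2 = 60.

60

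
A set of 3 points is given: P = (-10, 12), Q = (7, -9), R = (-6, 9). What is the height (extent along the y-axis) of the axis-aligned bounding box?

21

max y = 12, min y = -9, so height = 21.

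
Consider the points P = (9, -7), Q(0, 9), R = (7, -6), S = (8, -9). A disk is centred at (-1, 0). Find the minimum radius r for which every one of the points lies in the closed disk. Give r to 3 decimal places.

The required radius is the distance from (-1, 0) to the farthest point.
Squared distances: 149, 82, 100, 162.
Maximum is 162, attained at S.
r = √162 ≈ 12.728.

12.728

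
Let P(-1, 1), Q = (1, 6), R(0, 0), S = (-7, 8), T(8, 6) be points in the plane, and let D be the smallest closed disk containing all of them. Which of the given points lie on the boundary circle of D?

The minimum enclosing circle of a finite set is fixed by two of the points (as a diameter) or three (as a circumcircle).
The farthest pair is S–T with squared distance 229. The circle on this segment as diameter has centre (0.5, 7) and r² = 229/4 = 57.25.
Check P: distance² to centre = 38.25 ≤ 57.25, so it lies inside.
All remaining points lie in this disk, and no smaller disk contains both endpoints, so this is the minimum enclosing circle.
The points at distance exactly r from the centre are S, T — 2 points.

S, T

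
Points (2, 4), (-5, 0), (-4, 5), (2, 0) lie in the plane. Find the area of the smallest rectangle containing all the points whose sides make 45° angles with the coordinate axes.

In coordinates u = x + y, v = x − y the rectangle is axis-aligned; the map (x,y)→(u,v) scales areas by 2.
u-values: 6, -5, 1, 2; range = 6 − (-5) = 11.
v-values: -2, -5, -9, 2; range = 2 − (-9) = 11.
Area = (11 × 11) / 2 = 60.5.

60.5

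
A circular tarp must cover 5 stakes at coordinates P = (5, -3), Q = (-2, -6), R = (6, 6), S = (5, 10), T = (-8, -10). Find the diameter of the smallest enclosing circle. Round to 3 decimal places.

23.854

The farthest pair is S–T with squared distance 569. The circle on this segment as diameter has centre (-1.5, 0) and r² = 569/4 = 142.25.
Check P: distance² to centre = 51.25 ≤ 142.25, so it lies inside.
All remaining points lie in this disk, and no smaller disk contains both endpoints, so this is the minimum enclosing circle.
Diameter = 2r = 2√(142.25) ≈ 23.854.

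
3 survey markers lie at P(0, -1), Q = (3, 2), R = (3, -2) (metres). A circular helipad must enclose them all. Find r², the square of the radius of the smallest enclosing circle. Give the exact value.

5

Side lengths²: PQ² = 18, PR² = 10, QR² = 16.
Since PQ² = 18 < 16 + 10 = 26, the triangle is acute, so the smallest enclosing circle is the circumcircle.
Circumcentre = (2, 0), r² = 5.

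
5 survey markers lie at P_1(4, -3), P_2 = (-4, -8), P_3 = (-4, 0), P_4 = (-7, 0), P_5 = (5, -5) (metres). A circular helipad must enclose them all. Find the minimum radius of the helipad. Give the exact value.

The farthest pair is P_4–P_5 with squared distance 169. The circle on this segment as diameter has centre (-1, -2.5) and r² = 169/4 = 42.25.
Check P_1: distance² to centre = 25.25 ≤ 42.25, so it lies inside.
All remaining points lie in this disk, and no smaller disk contains both endpoints, so this is the minimum enclosing circle.
r = √(42.25) = 6.5.

6.5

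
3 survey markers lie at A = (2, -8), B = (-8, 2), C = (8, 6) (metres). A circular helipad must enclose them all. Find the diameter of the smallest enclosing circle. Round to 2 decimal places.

Side lengths²: AB² = 200, AC² = 232, BC² = 272.
Since BC² = 272 < 232 + 200 = 432, the triangle is acute, so the smallest enclosing circle is the circumcircle.
Circumcentre = (0.8, 0.8), r² = 78.88.
Diameter = 2r = 2√(78.88) ≈ 17.76.

17.76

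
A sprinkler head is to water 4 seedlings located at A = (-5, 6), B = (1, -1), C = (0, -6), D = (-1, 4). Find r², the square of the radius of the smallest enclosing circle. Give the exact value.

By Welzl's lemma the MEC is supported by two points (diametrically opposite) or three points (on a circumcircle).
The farthest pair is A–C with squared distance 169. The circle on this segment as diameter has centre (-2.5, 0) and r² = 169/4 = 42.25.
Check B: distance² to centre = 13.25 ≤ 42.25, so it lies inside.
All remaining points lie in this disk, and no smaller disk contains both endpoints, so this is the minimum enclosing circle.

42.25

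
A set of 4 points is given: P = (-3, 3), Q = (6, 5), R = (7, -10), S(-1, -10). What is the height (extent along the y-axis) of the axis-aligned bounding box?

15

max y = 5, min y = -10, so height = 15.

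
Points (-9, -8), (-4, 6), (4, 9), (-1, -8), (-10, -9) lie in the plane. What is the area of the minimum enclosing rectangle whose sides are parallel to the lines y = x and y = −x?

In coordinates u = x + y, v = x − y the rectangle is axis-aligned; the map (x,y)→(u,v) scales areas by 2.
u-values: -17, 2, 13, -9, -19; range = 13 − (-19) = 32.
v-values: -1, -10, -5, 7, -1; range = 7 − (-10) = 17.
Area = (32 × 17) / 2 = 272.

272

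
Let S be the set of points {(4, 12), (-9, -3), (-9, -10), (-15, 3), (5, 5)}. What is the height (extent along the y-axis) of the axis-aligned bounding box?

max y = 12, min y = -10, so height = 22.

22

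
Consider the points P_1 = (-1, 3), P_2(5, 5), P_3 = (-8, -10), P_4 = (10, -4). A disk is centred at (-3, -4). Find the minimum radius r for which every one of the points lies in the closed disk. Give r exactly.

The required radius is the distance from (-3, -4) to the farthest point.
Squared distances: 53, 145, 61, 169.
Maximum is 169, attained at P_4.
r = √169 = 13.

13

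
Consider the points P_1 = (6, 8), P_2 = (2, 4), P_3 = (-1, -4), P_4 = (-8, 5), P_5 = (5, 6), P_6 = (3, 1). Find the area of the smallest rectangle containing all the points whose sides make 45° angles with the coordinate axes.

152

In coordinates u = x + y, v = x − y the rectangle is axis-aligned; the map (x,y)→(u,v) scales areas by 2.
u-values: 14, 6, -5, -3, 11, 4; range = 14 − (-5) = 19.
v-values: -2, -2, 3, -13, -1, 2; range = 3 − (-13) = 16.
Area = (19 × 16) / 2 = 152.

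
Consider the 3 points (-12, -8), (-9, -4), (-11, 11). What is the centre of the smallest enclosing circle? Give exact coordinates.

(-11.5, 1.5)

Call the three points A, B, C in the order given.
Side lengths²: AB² = 25, AC² = 362, BC² = 229.
Since AC² = 362 ≥ 229 + 25 = 254, the angle opposite AC is not acute, so the smallest enclosing circle has AC as diameter.
Centre = midpoint of AC = (-11.5, 1.5), r² = 362/4 = 90.5.
Centre = (-11.5, 1.5).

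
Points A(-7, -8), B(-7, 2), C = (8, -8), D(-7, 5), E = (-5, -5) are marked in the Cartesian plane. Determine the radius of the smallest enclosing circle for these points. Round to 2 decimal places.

By Welzl's lemma the MEC is supported by two points (diametrically opposite) or three points (on a circumcircle).
The farthest pair is C–D with squared distance 394. The circle on this segment as diameter has centre (0.5, -1.5) and r² = 394/4 = 98.5.
Check A: distance² to centre = 98.5 ≤ 98.5, so it lies inside.
All remaining points lie in this disk, and no smaller disk contains both endpoints, so this is the minimum enclosing circle.
r = √(98.5) ≈ 9.92.

9.92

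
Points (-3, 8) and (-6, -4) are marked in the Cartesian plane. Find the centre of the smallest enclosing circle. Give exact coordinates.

The smallest circle enclosing two points has them as diameter endpoints.
Centre = midpoint = (-4.5, 2); r² = |(-3, 8)−(-6, -4)|²/4 = 153/4 = 38.25.
Centre = (-4.5, 2).

(-4.5, 2)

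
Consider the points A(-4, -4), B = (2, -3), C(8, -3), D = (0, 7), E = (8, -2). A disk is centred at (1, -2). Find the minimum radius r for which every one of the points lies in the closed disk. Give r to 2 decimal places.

9.06

The required radius is the distance from (1, -2) to the farthest point.
Squared distances: 29, 2, 50, 82, 49.
Maximum is 82, attained at D.
r = √82 ≈ 9.06.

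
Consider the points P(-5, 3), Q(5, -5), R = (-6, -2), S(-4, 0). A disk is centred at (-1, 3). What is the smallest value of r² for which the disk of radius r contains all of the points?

100

The required radius is the distance from (-1, 3) to the farthest point.
Squared distances: 16, 100, 50, 18.
Maximum is 100, attained at Q.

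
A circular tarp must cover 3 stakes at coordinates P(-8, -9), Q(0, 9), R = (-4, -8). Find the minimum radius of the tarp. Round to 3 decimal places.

9.849

Side lengths²: PQ² = 388, PR² = 17, QR² = 305.
Since PQ² = 388 ≥ 305 + 17 = 322, the angle opposite PQ is not acute, so the smallest enclosing circle has PQ as diameter.
Centre = midpoint of PQ = (-4, 0), r² = 388/4 = 97.
r = √97 ≈ 9.849.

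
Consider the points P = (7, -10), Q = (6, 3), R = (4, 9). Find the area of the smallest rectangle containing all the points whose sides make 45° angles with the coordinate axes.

176

In coordinates u = x + y, v = x − y the rectangle is axis-aligned; the map (x,y)→(u,v) scales areas by 2.
u-values: -3, 9, 13; range = 13 − (-3) = 16.
v-values: 17, 3, -5; range = 17 − (-5) = 22.
Area = (16 × 22) / 2 = 176.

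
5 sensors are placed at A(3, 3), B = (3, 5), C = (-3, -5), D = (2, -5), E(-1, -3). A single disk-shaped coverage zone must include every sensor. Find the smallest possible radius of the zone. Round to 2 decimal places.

5.83

By Welzl's lemma the MEC is supported by two points (diametrically opposite) or three points (on a circumcircle).
The farthest pair is B–C with squared distance 136. The circle on this segment as diameter has centre (0, 0) and r² = 136/4 = 34.
Check A: distance² to centre = 18 ≤ 34, so it lies inside.
All remaining points lie in this disk, and no smaller disk contains both endpoints, so this is the minimum enclosing circle.
r = √34 ≈ 5.83.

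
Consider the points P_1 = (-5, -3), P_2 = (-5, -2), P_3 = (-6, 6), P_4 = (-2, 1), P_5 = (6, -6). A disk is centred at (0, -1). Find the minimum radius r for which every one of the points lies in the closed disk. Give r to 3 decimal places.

The required radius is the distance from (0, -1) to the farthest point.
Squared distances: 29, 26, 85, 8, 61.
Maximum is 85, attained at P_3.
r = √85 ≈ 9.220.

9.220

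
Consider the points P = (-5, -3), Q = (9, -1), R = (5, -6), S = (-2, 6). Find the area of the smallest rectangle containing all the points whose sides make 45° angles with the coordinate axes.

In coordinates u = x + y, v = x − y the rectangle is axis-aligned; the map (x,y)→(u,v) scales areas by 2.
u-values: -8, 8, -1, 4; range = 8 − (-8) = 16.
v-values: -2, 10, 11, -8; range = 11 − (-8) = 19.
Area = (16 × 19) / 2 = 152.

152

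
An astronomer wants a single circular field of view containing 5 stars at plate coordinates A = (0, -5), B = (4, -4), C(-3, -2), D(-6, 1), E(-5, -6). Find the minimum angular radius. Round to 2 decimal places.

5.61

By Welzl's lemma the MEC is supported by two points (diametrically opposite) or three points (on a circumcircle).
The minimum enclosing circle is determined by three boundary points: B, D, E.
Their circumcentre is (-31/26, -49/26) with r² = 10625/338.
The farthest remaining point A is at distance² 3761/338 ≤ 10625/338.
r = √(10625/338) ≈ 5.61.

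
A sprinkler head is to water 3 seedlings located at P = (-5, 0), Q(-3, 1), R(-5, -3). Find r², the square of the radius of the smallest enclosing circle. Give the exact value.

5

Side lengths²: PQ² = 5, PR² = 9, QR² = 20.
Since QR² = 20 ≥ 9 + 5 = 14, the angle opposite QR is not acute, so the smallest enclosing circle has QR as diameter.
Centre = midpoint of QR = (-4, -1), r² = 20/4 = 5.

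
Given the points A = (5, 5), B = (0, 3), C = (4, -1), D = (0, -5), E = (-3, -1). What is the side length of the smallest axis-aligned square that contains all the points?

10

The bounding box has width 8 and height 10.
An axis-aligned square enclosing the set must have side ≥ max(width, height).
So the minimum side is max(8, 10) = 10.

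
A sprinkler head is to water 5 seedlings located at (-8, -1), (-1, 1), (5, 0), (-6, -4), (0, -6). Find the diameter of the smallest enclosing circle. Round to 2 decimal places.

The minimum enclosing circle of a finite set is fixed by two of the points (as a diameter) or three (as a circumcircle).
The farthest pair is (-8, -1)–(5, 0) with squared distance 170. The circle on this segment as diameter has centre (-1.5, -0.5) and r² = 170/4 = 42.5.
Check (-1, 1): distance² to centre = 2.5 ≤ 42.5, so it lies inside.
All remaining points lie in this disk, and no smaller disk contains both endpoints, so this is the minimum enclosing circle.
Diameter = 2r = 2√(42.5) ≈ 13.04.

13.04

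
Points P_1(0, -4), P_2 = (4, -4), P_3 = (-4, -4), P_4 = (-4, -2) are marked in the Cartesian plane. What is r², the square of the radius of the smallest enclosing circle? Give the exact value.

A smallest enclosing disk is always determined by at most three of the input points on its boundary.
The farthest pair is P_2–P_4 with squared distance 68. The circle on this segment as diameter has centre (0, -3) and r² = 68/4 = 17.
Check P_1: distance² to centre = 1 ≤ 17, so it lies inside.
All remaining points lie in this disk, and no smaller disk contains both endpoints, so this is the minimum enclosing circle.

17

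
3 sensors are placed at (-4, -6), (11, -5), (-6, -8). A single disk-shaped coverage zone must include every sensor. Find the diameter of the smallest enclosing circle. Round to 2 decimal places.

Call the three points A, B, C in the order given.
Side lengths²: AB² = 226, AC² = 8, BC² = 298.
Since BC² = 298 ≥ 226 + 8 = 234, the angle opposite BC is not acute, so the smallest enclosing circle has BC as diameter.
Centre = midpoint of BC = (2.5, -6.5), r² = 298/4 = 74.5.
Diameter = 2r = 2√(74.5) ≈ 17.26.

17.26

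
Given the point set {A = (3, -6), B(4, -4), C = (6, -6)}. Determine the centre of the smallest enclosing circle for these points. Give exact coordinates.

(4.5, -5.5)

Side lengths²: AB² = 5, AC² = 9, BC² = 8.
Since AC² = 9 < 8 + 5 = 13, the triangle is acute, so the smallest enclosing circle is the circumcircle.
Circumcentre = (4.5, -5.5), r² = 2.5.
Centre = (4.5, -5.5).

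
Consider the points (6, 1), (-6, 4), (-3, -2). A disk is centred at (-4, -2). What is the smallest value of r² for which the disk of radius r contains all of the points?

109

The required radius is the distance from (-4, -2) to the farthest point.
Squared distances: 109, 40, 1.
Maximum is 109, attained at (6, 1).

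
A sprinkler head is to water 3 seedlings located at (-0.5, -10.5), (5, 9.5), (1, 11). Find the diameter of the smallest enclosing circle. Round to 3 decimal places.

21.552

Call the three points A, B, C in the order given.
Side lengths²: AB² = 430.25, AC² = 464.5, BC² = 18.25.
Since AC² = 464.5 ≥ 430.25 + 18.25 = 448.5, the angle opposite AC is not acute, so the smallest enclosing circle has AC as diameter.
Centre = midpoint of AC = (0.25, 0.25), r² = 464.5/4 = 116.125.
Diameter = 2r = 2√(116.125) ≈ 21.552.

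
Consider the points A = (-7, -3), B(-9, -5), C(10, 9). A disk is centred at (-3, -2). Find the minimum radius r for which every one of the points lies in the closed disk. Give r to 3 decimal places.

17.029

The required radius is the distance from (-3, -2) to the farthest point.
Squared distances: 17, 45, 290.
Maximum is 290, attained at C.
r = √290 ≈ 17.029.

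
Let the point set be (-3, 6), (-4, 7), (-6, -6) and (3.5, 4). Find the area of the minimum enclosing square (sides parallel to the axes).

The bounding box has width 9.5 and height 13.
An axis-aligned square enclosing the set must have side ≥ max(width, height).
So the minimum side is max(9.5, 13) = 13.
Area = 13² = 169.

169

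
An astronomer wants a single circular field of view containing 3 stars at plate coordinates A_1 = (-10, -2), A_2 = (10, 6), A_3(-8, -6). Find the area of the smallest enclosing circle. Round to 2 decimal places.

Side lengths²: A_1A_2² = 464, A_1A_3² = 20, A_2A_3² = 468.
Since A_2A_3² = 468 < 464 + 20 = 484, the triangle is acute, so the smallest enclosing circle is the circumcircle.
Circumcentre = (0.5, 0.75), r² = 117.8125.
Area = π·r² = π·117.8125 ≈ 370.12.

370.12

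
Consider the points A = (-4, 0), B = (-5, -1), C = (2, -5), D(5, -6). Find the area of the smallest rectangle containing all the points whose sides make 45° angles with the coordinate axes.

37.5

In coordinates u = x + y, v = x − y the rectangle is axis-aligned; the map (x,y)→(u,v) scales areas by 2.
u-values: -4, -6, -3, -1; range = -1 − (-6) = 5.
v-values: -4, -4, 7, 11; range = 11 − (-4) = 15.
Area = (5 × 15) / 2 = 37.5.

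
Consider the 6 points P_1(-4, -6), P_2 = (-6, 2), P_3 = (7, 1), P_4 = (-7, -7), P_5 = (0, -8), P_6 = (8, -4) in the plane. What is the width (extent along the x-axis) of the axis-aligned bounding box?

max x = 8, min x = -7, so width = 15.

15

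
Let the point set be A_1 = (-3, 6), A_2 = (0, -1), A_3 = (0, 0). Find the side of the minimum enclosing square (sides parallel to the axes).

7

The bounding box has width 3 and height 7.
An axis-aligned square enclosing the set must have side ≥ max(width, height).
So the minimum side is max(3, 7) = 7.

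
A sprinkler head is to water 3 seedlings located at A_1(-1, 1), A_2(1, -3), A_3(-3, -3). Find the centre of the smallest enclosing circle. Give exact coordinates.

(-1, -1.5)

Side lengths²: A_1A_2² = 20, A_1A_3² = 20, A_2A_3² = 16.
Since A_1A_3² = 20 < 20 + 16 = 36, the triangle is acute, so the smallest enclosing circle is the circumcircle.
Circumcentre = (-1, -1.5), r² = 6.25.
Centre = (-1, -1.5).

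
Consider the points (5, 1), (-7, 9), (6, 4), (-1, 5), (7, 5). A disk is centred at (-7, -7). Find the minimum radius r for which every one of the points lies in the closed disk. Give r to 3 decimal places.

18.439

The required radius is the distance from (-7, -7) to the farthest point.
Squared distances: 208, 256, 290, 180, 340.
Maximum is 340, attained at (7, 5).
r = √340 ≈ 18.439.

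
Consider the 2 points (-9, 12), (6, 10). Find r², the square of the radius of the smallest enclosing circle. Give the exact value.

57.25

The smallest circle enclosing two points has them as diameter endpoints.
Centre = midpoint = (-1.5, 11); r² = |(-9, 12)−(6, 10)|²/4 = 229/4 = 57.25.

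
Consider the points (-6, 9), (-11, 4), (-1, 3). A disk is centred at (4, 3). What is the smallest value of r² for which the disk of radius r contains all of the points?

226

The required radius is the distance from (4, 3) to the farthest point.
Squared distances: 136, 226, 25.
Maximum is 226, attained at (-11, 4).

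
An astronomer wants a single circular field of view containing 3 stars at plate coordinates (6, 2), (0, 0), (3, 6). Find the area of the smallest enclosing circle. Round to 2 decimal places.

39.27

Call the three points A, B, C in the order given.
Side lengths²: AB² = 40, AC² = 25, BC² = 45.
Since BC² = 45 < 40 + 25 = 65, the triangle is acute, so the smallest enclosing circle is the circumcircle.
Circumcentre = (2.5, 2.5), r² = 12.5.
Area = π·r² = π·12.5 ≈ 39.27.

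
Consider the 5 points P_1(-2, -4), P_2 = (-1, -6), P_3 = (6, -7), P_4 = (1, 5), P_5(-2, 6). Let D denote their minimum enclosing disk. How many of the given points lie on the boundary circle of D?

2

A smallest enclosing disk is always determined by at most three of the input points on its boundary.
The farthest pair is P_3–P_5 with squared distance 233. The circle on this segment as diameter has centre (2, -0.5) and r² = 233/4 = 58.25.
Check P_1: distance² to centre = 28.25 ≤ 58.25, so it lies inside.
All remaining points lie in this disk, and no smaller disk contains both endpoints, so this is the minimum enclosing circle.
The points at distance exactly r from the centre are P_3, P_5 — 2 points.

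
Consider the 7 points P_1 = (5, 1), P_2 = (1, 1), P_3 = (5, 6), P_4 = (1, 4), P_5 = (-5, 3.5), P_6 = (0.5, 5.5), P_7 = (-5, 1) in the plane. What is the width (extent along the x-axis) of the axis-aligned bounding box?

10

max x = 5, min x = -5, so width = 10.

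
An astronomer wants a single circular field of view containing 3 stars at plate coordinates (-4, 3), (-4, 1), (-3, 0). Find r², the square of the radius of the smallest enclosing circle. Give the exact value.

2.5

Call the three points A, B, C in the order given.
Side lengths²: AB² = 4, AC² = 10, BC² = 2.
Since AC² = 10 ≥ 4 + 2 = 6, the angle opposite AC is not acute, so the smallest enclosing circle has AC as diameter.
Centre = midpoint of AC = (-3.5, 1.5), r² = 10/4 = 2.5.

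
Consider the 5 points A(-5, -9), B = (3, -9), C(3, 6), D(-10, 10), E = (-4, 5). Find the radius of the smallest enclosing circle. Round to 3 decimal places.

11.511

A smallest enclosing disk is always determined by at most three of the input points on its boundary.
The farthest pair is B–D with squared distance 530. The circle on this segment as diameter has centre (-3.5, 0.5) and r² = 530/4 = 132.5.
Check A: distance² to centre = 92.5 ≤ 132.5, so it lies inside.
All remaining points lie in this disk, and no smaller disk contains both endpoints, so this is the minimum enclosing circle.
r = √(132.5) ≈ 11.511.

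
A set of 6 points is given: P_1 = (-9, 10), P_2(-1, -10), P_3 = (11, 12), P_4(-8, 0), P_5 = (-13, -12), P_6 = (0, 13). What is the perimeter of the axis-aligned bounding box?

Width = max x − min x = 11 − (-13) = 24.
Height = max y − min y = 13 − (-12) = 25.
Perimeter = 2(24 + 25) = 98.

98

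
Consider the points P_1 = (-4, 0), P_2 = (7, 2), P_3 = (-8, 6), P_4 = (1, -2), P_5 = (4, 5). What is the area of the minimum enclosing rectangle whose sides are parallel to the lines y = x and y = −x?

In coordinates u = x + y, v = x − y the rectangle is axis-aligned; the map (x,y)→(u,v) scales areas by 2.
u-values: -4, 9, -2, -1, 9; range = 9 − (-4) = 13.
v-values: -4, 5, -14, 3, -1; range = 5 − (-14) = 19.
Area = (13 × 19) / 2 = 123.5.

123.5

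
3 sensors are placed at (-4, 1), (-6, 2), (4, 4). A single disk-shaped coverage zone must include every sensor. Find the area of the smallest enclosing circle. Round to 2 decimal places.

Call the three points A, B, C in the order given.
Side lengths²: AB² = 5, AC² = 73, BC² = 104.
Since BC² = 104 ≥ 73 + 5 = 78, the angle opposite BC is not acute, so the smallest enclosing circle has BC as diameter.
Centre = midpoint of BC = (-1, 3), r² = 104/4 = 26.
Area = π·r² = π·26 ≈ 81.68.

81.68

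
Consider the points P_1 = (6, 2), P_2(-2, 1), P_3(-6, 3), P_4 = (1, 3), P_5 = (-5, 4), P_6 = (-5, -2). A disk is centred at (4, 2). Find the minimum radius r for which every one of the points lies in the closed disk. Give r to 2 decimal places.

10.05

The required radius is the distance from (4, 2) to the farthest point.
Squared distances: 4, 37, 101, 10, 85, 97.
Maximum is 101, attained at P_3.
r = √101 ≈ 10.05.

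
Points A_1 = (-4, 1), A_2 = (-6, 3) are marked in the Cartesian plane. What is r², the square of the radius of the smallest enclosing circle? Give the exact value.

2

The smallest circle enclosing two points has them as diameter endpoints.
Centre = midpoint = (-5, 2); r² = |A_1A_2|²/4 = 8/4 = 2.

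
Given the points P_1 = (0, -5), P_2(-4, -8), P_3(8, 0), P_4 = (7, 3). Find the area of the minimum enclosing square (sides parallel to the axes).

The bounding box has width 12 and height 11.
An axis-aligned square enclosing the set must have side ≥ max(width, height).
So the minimum side is max(12, 11) = 12.
Area = 12² = 144.

144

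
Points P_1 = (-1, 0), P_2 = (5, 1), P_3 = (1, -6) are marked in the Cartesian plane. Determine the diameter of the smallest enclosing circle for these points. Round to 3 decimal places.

Side lengths²: P_1P_2² = 37, P_1P_3² = 40, P_2P_3² = 65.
Since P_2P_3² = 65 < 40 + 37 = 77, the triangle is acute, so the smallest enclosing circle is the circumcircle.
Circumcentre = (93/38, -83/38), r² = 12025/722.
Diameter = 2r = 2√(12025/722) ≈ 8.162.

8.162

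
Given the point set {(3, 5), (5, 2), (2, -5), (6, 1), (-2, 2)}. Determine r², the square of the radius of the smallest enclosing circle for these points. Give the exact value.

By Welzl's lemma the MEC is supported by two points (diametrically opposite) or three points (on a circumcircle).
The farthest pair is (3, 5)–(2, -5) with squared distance 101. The circle on this segment as diameter has centre (2.5, 0) and r² = 101/4 = 25.25.
Check (5, 2): distance² to centre = 10.25 ≤ 25.25, so it lies inside.
All remaining points lie in this disk, and no smaller disk contains both endpoints, so this is the minimum enclosing circle.

25.25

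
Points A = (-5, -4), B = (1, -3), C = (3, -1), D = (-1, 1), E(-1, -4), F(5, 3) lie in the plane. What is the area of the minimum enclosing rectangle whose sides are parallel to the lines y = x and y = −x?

In coordinates u = x + y, v = x − y the rectangle is axis-aligned; the map (x,y)→(u,v) scales areas by 2.
u-values: -9, -2, 2, 0, -5, 8; range = 8 − (-9) = 17.
v-values: -1, 4, 4, -2, 3, 2; range = 4 − (-2) = 6.
Area = (17 × 6) / 2 = 51.

51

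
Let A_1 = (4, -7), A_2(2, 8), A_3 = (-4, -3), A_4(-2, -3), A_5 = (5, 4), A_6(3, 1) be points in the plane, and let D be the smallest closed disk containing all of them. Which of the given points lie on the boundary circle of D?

A_1, A_2, A_3

A smallest enclosing disk is always determined by at most three of the input points on its boundary.
The minimum enclosing circle is determined by three boundary points: A_1, A_2, A_3.
Their circumcentre is (153/56, 13/28) with r² = 179765/3136.
The farthest remaining point A_4 is at distance² 107861/3136 ≤ 179765/3136.
The points at distance exactly r from the centre are A_1, A_2, A_3 — 3 points.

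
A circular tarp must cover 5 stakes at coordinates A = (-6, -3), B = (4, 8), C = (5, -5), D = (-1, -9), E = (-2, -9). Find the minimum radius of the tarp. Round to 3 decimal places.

9.014

A smallest enclosing disk is always determined by at most three of the input points on its boundary.
The farthest pair is B–E with squared distance 325. The circle on this segment as diameter has centre (1, -0.5) and r² = 325/4 = 81.25.
Check A: distance² to centre = 55.25 ≤ 81.25, so it lies inside.
All remaining points lie in this disk, and no smaller disk contains both endpoints, so this is the minimum enclosing circle.
r = √(81.25) ≈ 9.014.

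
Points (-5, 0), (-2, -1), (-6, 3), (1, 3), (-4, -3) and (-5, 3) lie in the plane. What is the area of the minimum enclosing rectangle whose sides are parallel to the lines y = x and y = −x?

In coordinates u = x + y, v = x − y the rectangle is axis-aligned; the map (x,y)→(u,v) scales areas by 2.
u-values: -5, -3, -3, 4, -7, -2; range = 4 − (-7) = 11.
v-values: -5, -1, -9, -2, -1, -8; range = -1 − (-9) = 8.
Area = (11 × 8) / 2 = 44.

44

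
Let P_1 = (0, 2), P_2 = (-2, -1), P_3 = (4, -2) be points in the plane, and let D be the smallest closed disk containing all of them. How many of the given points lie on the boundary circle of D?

3

Side lengths²: P_1P_2² = 13, P_1P_3² = 32, P_2P_3² = 37.
Since P_2P_3² = 37 < 32 + 13 = 45, the triangle is acute, so the smallest enclosing circle is the circumcircle.
Circumcentre = (1.1, -0.9), r² = 9.62.
The points at distance exactly r from the centre are P_1, P_2, P_3 — 3 points.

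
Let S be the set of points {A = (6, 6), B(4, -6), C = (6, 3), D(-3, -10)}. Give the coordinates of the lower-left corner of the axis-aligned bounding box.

(-3, -10)

x-range [-3, 6], y-range [-10, 6].
The lower-left corner is (-3, -10).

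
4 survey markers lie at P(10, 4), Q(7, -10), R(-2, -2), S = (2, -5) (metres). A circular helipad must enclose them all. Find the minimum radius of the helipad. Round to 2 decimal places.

The minimum enclosing circle of a finite set is fixed by two of the points (as a diameter) or three (as a circumcircle).
The minimum enclosing circle is determined by three boundary points: P, Q, R.
Their circumcentre is (5.7, -2.4) with r² = 59.45.
The farthest remaining point S is at distance² 20.45 ≤ 59.45.
r = √(59.45) ≈ 7.71.

7.71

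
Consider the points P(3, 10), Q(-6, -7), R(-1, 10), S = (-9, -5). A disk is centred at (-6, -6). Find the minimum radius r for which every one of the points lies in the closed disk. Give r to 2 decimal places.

The required radius is the distance from (-6, -6) to the farthest point.
Squared distances: 337, 1, 281, 10.
Maximum is 337, attained at P.
r = √337 ≈ 18.36.

18.36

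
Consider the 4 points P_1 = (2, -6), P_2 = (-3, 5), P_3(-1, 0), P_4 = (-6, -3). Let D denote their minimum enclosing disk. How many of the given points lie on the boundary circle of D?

3

The minimum enclosing circle of a finite set is fixed by two of the points (as a diameter) or three (as a circumcircle).
The farthest pair is P_1–P_2 with squared distance 146. The circle on this segment as diameter has centre (-0.5, -0.5) and r² = 146/4 = 36.5.
Check P_3: distance² to centre = 0.5 ≤ 36.5, so it lies inside.
All remaining points lie in this disk, and no smaller disk contains both endpoints, so this is the minimum enclosing circle.
The points at distance exactly r from the centre are P_1, P_2, P_4 — 3 points.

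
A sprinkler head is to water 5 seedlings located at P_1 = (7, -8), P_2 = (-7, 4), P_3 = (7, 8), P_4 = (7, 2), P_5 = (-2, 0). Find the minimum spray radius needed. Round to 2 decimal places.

9.59

By Welzl's lemma the MEC is supported by two points (diametrically opposite) or three points (on a circumcircle).
The minimum enclosing circle is determined by three boundary points: P_1, P_2, P_3.
Their circumcentre is (12/7, 0) with r² = 4505/49.
The farthest remaining point P_4 is at distance² 1565/49 ≤ 4505/49.
r = √(4505/49) ≈ 9.59.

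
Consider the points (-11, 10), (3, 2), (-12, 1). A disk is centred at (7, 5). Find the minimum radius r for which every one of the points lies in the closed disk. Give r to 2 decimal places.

The required radius is the distance from (7, 5) to the farthest point.
Squared distances: 349, 25, 377.
Maximum is 377, attained at (-12, 1).
r = √377 ≈ 19.42.

19.42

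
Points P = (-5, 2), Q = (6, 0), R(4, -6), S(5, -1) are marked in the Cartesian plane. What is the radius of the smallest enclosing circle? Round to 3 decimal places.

By Welzl's lemma the MEC is supported by two points (diametrically opposite) or three points (on a circumcircle).
The minimum enclosing circle is determined by three boundary points: P, Q, R.
Their circumcentre is (1/14, -19/14) with r² = 3625/98.
The farthest remaining point S is at distance² 2393/98 ≤ 3625/98.
r = √(3625/98) ≈ 6.082.

6.082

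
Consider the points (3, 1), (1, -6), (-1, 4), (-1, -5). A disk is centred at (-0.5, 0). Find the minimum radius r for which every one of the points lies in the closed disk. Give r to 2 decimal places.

6.18

The required radius is the distance from (-0.5, 0) to the farthest point.
Squared distances: 13.25, 38.25, 16.25, 25.25.
Maximum is 38.25, attained at (1, -6).
r = √(38.25) ≈ 6.18.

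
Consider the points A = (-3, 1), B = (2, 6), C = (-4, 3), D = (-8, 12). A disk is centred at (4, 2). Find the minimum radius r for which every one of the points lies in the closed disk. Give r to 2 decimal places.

The required radius is the distance from (4, 2) to the farthest point.
Squared distances: 50, 20, 65, 244.
Maximum is 244, attained at D.
r = √244 ≈ 15.62.

15.62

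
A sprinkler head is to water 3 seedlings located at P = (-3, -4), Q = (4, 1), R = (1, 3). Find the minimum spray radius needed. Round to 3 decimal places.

4.311

Side lengths²: PQ² = 74, PR² = 65, QR² = 13.
Since PQ² = 74 < 65 + 13 = 78, the triangle is acute, so the smallest enclosing circle is the circumcircle.
Circumcentre = (19/58, -73/58), r² = 31265/1682.
r = √(31265/1682) ≈ 4.311.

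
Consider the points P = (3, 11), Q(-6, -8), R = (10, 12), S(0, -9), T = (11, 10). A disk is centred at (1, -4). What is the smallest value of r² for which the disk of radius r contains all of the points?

337

The required radius is the distance from (1, -4) to the farthest point.
Squared distances: 229, 65, 337, 26, 296.
Maximum is 337, attained at R.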